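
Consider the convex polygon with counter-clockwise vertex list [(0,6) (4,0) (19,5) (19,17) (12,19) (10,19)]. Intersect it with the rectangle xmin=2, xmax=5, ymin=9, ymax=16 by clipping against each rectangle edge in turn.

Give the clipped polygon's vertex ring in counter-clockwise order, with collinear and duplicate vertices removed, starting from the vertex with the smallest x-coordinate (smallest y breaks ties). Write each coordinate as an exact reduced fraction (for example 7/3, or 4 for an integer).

1. After x ≥ 2: [(2,43/5) (2,3) (4,0) (19,5) (19,17) (12,19) (10,19)]
2. After x ≤ 5: [(5,25/2) (2,43/5) (2,3) (4,0) (5,1/3)]
3. After y ≥ 9: [(5,9) (5,25/2) (30/13,9)]
4. After y ≤ 16: [(5,9) (5,25/2) (30/13,9)]
5. Canonical ring: [(30/13,9) (5,9) (5,25/2)]

Clipped polygon: [(30/13,9) (5,9) (5,25/2)]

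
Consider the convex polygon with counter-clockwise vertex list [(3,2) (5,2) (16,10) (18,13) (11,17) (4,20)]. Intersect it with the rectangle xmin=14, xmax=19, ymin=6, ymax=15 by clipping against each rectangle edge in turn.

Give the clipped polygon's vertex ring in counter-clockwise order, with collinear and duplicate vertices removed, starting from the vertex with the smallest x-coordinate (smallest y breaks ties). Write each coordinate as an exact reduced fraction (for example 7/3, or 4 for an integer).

Clipped polygon: [(14,94/11) (16,10) (18,13) (29/2,15) (14,15)]

1. After x ≥ 14: [(14,94/11) (16,10) (18,13) (14,107/7)]
2. After x ≤ 19: [(14,94/11) (16,10) (18,13) (14,107/7)]
3. After y ≥ 6: [(14,94/11) (16,10) (18,13) (14,107/7)]
4. After y ≤ 15: [(14,15) (14,94/11) (16,10) (18,13) (29/2,15)]
5. Canonical ring: [(14,94/11) (16,10) (18,13) (29/2,15) (14,15)]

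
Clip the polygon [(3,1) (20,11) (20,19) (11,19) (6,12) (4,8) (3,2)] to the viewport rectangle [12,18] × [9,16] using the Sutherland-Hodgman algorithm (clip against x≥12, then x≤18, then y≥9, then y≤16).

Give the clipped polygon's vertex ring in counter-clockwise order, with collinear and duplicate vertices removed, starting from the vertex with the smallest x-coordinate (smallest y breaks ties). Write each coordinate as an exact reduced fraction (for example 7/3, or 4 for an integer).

Clipped polygon: [(12,9) (83/5,9) (18,167/17) (18,16) (12,16)]

1. After x ≥ 12: [(12,107/17) (20,11) (20,19) (12,19)]
2. After x ≤ 18: [(12,107/17) (18,167/17) (18,19) (12,19)]
3. After y ≥ 9: [(12,9) (83/5,9) (18,167/17) (18,19) (12,19)]
4. After y ≤ 16: [(12,16) (12,9) (83/5,9) (18,167/17) (18,16)]
5. Canonical ring: [(12,9) (83/5,9) (18,167/17) (18,16) (12,16)]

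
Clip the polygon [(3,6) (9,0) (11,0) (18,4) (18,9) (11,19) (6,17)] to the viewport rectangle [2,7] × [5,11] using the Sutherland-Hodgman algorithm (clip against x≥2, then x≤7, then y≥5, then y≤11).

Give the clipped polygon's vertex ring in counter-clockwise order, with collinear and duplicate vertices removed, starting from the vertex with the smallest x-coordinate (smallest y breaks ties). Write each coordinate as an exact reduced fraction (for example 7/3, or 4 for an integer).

1. After x ≥ 2: [(3,6) (9,0) (11,0) (18,4) (18,9) (11,19) (6,17)]
2. After x ≤ 7: [(3,6) (7,2) (7,87/5) (6,17)]
3. After y ≥ 5: [(3,6) (4,5) (7,5) (7,87/5) (6,17)]
4. After y ≤ 11: [(48/11,11) (3,6) (4,5) (7,5) (7,11)]
5. Canonical ring: [(3,6) (4,5) (7,5) (7,11) (48/11,11)]

Clipped polygon: [(3,6) (4,5) (7,5) (7,11) (48/11,11)]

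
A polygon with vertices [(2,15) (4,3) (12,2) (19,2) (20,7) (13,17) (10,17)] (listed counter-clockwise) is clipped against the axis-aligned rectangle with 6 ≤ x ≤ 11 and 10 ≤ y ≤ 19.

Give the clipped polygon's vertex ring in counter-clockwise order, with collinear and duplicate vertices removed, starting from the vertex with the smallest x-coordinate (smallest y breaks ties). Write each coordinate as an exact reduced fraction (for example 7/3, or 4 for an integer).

Clipped polygon: [(6,10) (11,10) (11,17) (10,17) (6,16)]

1. After x ≥ 6: [(6,16) (6,11/4) (12,2) (19,2) (20,7) (13,17) (10,17)]
2. After x ≤ 11: [(6,16) (6,11/4) (11,17/8) (11,17) (10,17)]
3. After y ≥ 10: [(6,16) (6,10) (11,10) (11,17) (10,17)]
4. After y ≤ 19: [(6,16) (6,10) (11,10) (11,17) (10,17)]
5. Canonical ring: [(6,10) (11,10) (11,17) (10,17) (6,16)]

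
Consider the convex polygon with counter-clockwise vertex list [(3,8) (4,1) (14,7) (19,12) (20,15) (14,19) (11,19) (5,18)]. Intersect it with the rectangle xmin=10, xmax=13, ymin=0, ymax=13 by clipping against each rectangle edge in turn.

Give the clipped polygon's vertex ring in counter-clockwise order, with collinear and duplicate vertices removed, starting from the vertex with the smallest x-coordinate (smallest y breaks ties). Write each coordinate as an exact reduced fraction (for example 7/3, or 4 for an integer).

1. After x ≥ 10: [(10,23/5) (14,7) (19,12) (20,15) (14,19) (11,19) (10,113/6)]
2. After x ≤ 13: [(10,23/5) (13,32/5) (13,19) (11,19) (10,113/6)]
3. After y ≥ 0: [(10,23/5) (13,32/5) (13,19) (11,19) (10,113/6)]
4. After y ≤ 13: [(10,13) (10,23/5) (13,32/5) (13,13)]
5. Canonical ring: [(10,23/5) (13,32/5) (13,13) (10,13)]

Clipped polygon: [(10,23/5) (13,32/5) (13,13) (10,13)]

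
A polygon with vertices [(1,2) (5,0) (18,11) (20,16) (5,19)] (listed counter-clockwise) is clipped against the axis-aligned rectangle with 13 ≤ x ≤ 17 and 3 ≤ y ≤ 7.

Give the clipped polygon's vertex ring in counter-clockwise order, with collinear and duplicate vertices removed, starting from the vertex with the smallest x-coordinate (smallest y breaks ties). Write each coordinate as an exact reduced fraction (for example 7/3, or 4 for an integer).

1. After x ≥ 13: [(13,88/13) (18,11) (20,16) (13,87/5)]
2. After x ≤ 17: [(13,88/13) (17,132/13) (17,83/5) (13,87/5)]
3. After y ≥ 3: [(13,88/13) (17,132/13) (17,83/5) (13,87/5)]
4. After y ≤ 7: [(13,7) (13,88/13) (146/11,7)]
5. Canonical ring: [(13,88/13) (146/11,7) (13,7)]

Clipped polygon: [(13,88/13) (146/11,7) (13,7)]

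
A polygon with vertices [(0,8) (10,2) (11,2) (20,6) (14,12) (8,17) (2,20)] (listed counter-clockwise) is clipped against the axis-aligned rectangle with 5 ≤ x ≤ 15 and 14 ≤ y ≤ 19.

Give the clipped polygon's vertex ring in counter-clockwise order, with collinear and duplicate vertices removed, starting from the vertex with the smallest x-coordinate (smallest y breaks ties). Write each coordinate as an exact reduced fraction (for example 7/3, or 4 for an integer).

1. After x ≥ 5: [(5,5) (10,2) (11,2) (20,6) (14,12) (8,17) (5,37/2)]
2. After x ≤ 15: [(5,5) (10,2) (11,2) (15,34/9) (15,11) (14,12) (8,17) (5,37/2)]
3. After y ≥ 14: [(5,14) (58/5,14) (8,17) (5,37/2)]
4. After y ≤ 19: [(5,14) (58/5,14) (8,17) (5,37/2)]
5. Canonical ring: [(5,14) (58/5,14) (8,17) (5,37/2)]

Clipped polygon: [(5,14) (58/5,14) (8,17) (5,37/2)]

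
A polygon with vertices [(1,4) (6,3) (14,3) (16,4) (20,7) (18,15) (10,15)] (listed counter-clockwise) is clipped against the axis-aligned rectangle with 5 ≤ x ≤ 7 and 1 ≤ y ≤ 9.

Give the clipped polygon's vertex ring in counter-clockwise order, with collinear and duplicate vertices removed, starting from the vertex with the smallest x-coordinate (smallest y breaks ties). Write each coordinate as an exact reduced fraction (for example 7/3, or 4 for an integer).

Clipped polygon: [(5,16/5) (6,3) (7,3) (7,9) (56/11,9) (5,80/9)]

1. After x ≥ 5: [(5,80/9) (5,16/5) (6,3) (14,3) (16,4) (20,7) (18,15) (10,15)]
2. After x ≤ 7: [(7,34/3) (5,80/9) (5,16/5) (6,3) (7,3)]
3. After y ≥ 1: [(7,34/3) (5,80/9) (5,16/5) (6,3) (7,3)]
4. After y ≤ 9: [(7,9) (56/11,9) (5,80/9) (5,16/5) (6,3) (7,3)]
5. Canonical ring: [(5,16/5) (6,3) (7,3) (7,9) (56/11,9) (5,80/9)]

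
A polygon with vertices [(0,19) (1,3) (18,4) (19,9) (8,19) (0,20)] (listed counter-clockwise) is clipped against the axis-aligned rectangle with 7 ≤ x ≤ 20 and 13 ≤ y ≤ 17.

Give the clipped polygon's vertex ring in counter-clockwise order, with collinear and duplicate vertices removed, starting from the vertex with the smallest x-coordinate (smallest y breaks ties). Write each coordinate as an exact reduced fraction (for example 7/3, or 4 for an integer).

Clipped polygon: [(7,13) (73/5,13) (51/5,17) (7,17)]

1. After x ≥ 7: [(7,57/17) (18,4) (19,9) (8,19) (7,153/8)]
2. After x ≤ 20: [(7,57/17) (18,4) (19,9) (8,19) (7,153/8)]
3. After y ≥ 13: [(7,13) (73/5,13) (8,19) (7,153/8)]
4. After y ≤ 17: [(7,17) (7,13) (73/5,13) (51/5,17)]
5. Canonical ring: [(7,13) (73/5,13) (51/5,17) (7,17)]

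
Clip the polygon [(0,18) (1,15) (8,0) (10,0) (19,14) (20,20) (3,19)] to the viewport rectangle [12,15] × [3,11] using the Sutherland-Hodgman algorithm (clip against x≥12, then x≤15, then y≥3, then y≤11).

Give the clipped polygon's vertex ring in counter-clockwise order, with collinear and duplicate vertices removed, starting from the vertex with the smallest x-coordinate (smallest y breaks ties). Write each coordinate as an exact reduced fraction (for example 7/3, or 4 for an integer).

Clipped polygon: [(12,28/9) (15,70/9) (15,11) (12,11)]

1. After x ≥ 12: [(12,28/9) (19,14) (20,20) (12,332/17)]
2. After x ≤ 15: [(12,28/9) (15,70/9) (15,335/17) (12,332/17)]
3. After y ≥ 3: [(12,28/9) (15,70/9) (15,335/17) (12,332/17)]
4. After y ≤ 11: [(12,11) (12,28/9) (15,70/9) (15,11)]
5. Canonical ring: [(12,28/9) (15,70/9) (15,11) (12,11)]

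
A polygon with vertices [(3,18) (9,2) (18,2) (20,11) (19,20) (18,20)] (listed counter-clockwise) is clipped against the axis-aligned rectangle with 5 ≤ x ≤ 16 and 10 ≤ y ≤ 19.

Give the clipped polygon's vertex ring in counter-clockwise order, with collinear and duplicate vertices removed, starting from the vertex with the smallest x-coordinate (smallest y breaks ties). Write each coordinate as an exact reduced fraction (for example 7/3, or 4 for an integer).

Clipped polygon: [(5,38/3) (6,10) (16,10) (16,19) (21/2,19) (5,274/15)]

1. After x ≥ 5: [(5,274/15) (5,38/3) (9,2) (18,2) (20,11) (19,20) (18,20)]
2. After x ≤ 16: [(16,296/15) (5,274/15) (5,38/3) (9,2) (16,2)]
3. After y ≥ 10: [(16,10) (16,296/15) (5,274/15) (5,38/3) (6,10)]
4. After y ≤ 19: [(16,10) (16,19) (21/2,19) (5,274/15) (5,38/3) (6,10)]
5. Canonical ring: [(5,38/3) (6,10) (16,10) (16,19) (21/2,19) (5,274/15)]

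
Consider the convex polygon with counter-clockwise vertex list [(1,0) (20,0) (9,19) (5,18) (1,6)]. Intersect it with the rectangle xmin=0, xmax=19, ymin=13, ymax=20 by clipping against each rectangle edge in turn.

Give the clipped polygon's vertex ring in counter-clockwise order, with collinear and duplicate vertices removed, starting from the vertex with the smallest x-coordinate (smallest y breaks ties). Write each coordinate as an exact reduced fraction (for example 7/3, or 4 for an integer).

Clipped polygon: [(10/3,13) (237/19,13) (9,19) (5,18)]

1. After x ≥ 0: [(1,0) (20,0) (9,19) (5,18) (1,6)]
2. After x ≤ 19: [(1,0) (19,0) (19,19/11) (9,19) (5,18) (1,6)]
3. After y ≥ 13: [(237/19,13) (9,19) (5,18) (10/3,13)]
4. After y ≤ 20: [(237/19,13) (9,19) (5,18) (10/3,13)]
5. Canonical ring: [(10/3,13) (237/19,13) (9,19) (5,18)]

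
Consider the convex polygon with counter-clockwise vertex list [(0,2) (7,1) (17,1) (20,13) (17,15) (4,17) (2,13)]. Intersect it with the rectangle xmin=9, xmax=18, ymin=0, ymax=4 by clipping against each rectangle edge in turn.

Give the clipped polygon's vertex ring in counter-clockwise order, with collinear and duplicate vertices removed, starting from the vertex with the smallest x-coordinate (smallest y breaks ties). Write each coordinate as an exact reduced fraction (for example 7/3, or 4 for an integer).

1. After x ≥ 9: [(9,1) (17,1) (20,13) (17,15) (9,211/13)]
2. After x ≤ 18: [(9,1) (17,1) (18,5) (18,43/3) (17,15) (9,211/13)]
3. After y ≥ 0: [(9,1) (17,1) (18,5) (18,43/3) (17,15) (9,211/13)]
4. After y ≤ 4: [(9,4) (9,1) (17,1) (71/4,4)]
5. Canonical ring: [(9,1) (17,1) (71/4,4) (9,4)]

Clipped polygon: [(9,1) (17,1) (71/4,4) (9,4)]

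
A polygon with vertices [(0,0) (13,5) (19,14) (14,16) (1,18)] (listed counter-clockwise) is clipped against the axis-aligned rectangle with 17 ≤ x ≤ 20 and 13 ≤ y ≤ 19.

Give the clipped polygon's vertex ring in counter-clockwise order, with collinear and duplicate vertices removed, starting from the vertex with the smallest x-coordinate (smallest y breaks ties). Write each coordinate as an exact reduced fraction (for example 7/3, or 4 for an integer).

Clipped polygon: [(17,13) (55/3,13) (19,14) (17,74/5)]

1. After x ≥ 17: [(17,11) (19,14) (17,74/5)]
2. After x ≤ 20: [(17,11) (19,14) (17,74/5)]
3. After y ≥ 13: [(17,13) (55/3,13) (19,14) (17,74/5)]
4. After y ≤ 19: [(17,13) (55/3,13) (19,14) (17,74/5)]
5. Canonical ring: [(17,13) (55/3,13) (19,14) (17,74/5)]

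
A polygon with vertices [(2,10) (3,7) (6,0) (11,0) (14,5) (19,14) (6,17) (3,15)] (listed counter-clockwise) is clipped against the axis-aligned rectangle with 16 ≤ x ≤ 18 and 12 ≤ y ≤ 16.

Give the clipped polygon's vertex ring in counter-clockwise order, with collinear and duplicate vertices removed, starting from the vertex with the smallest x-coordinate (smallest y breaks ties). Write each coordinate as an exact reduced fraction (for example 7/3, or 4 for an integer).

Clipped polygon: [(16,12) (161/9,12) (18,61/5) (18,185/13) (16,191/13)]

1. After x ≥ 16: [(16,43/5) (19,14) (16,191/13)]
2. After x ≤ 18: [(16,43/5) (18,61/5) (18,185/13) (16,191/13)]
3. After y ≥ 12: [(16,12) (161/9,12) (18,61/5) (18,185/13) (16,191/13)]
4. After y ≤ 16: [(16,12) (161/9,12) (18,61/5) (18,185/13) (16,191/13)]
5. Canonical ring: [(16,12) (161/9,12) (18,61/5) (18,185/13) (16,191/13)]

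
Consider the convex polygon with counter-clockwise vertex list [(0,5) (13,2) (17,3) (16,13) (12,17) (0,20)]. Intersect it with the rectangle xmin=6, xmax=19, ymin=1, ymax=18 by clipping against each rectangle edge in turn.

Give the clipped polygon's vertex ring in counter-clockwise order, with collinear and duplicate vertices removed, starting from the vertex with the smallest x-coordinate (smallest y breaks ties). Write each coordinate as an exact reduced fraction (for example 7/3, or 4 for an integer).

Clipped polygon: [(6,47/13) (13,2) (17,3) (16,13) (12,17) (8,18) (6,18)]

1. After x ≥ 6: [(6,47/13) (13,2) (17,3) (16,13) (12,17) (6,37/2)]
2. After x ≤ 19: [(6,47/13) (13,2) (17,3) (16,13) (12,17) (6,37/2)]
3. After y ≥ 1: [(6,47/13) (13,2) (17,3) (16,13) (12,17) (6,37/2)]
4. After y ≤ 18: [(6,18) (6,47/13) (13,2) (17,3) (16,13) (12,17) (8,18)]
5. Canonical ring: [(6,47/13) (13,2) (17,3) (16,13) (12,17) (8,18) (6,18)]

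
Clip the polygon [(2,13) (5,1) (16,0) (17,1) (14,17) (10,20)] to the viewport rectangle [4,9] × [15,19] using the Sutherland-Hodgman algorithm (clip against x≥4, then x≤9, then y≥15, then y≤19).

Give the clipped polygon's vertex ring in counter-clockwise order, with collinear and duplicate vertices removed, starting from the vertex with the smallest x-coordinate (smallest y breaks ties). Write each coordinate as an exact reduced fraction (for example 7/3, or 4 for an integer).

1. After x ≥ 4: [(4,59/4) (4,5) (5,1) (16,0) (17,1) (14,17) (10,20)]
2. After x ≤ 9: [(9,153/8) (4,59/4) (4,5) (5,1) (9,7/11)]
3. After y ≥ 15: [(9,15) (9,153/8) (30/7,15)]
4. After y ≤ 19: [(9,15) (9,19) (62/7,19) (30/7,15)]
5. Canonical ring: [(30/7,15) (9,15) (9,19) (62/7,19)]

Clipped polygon: [(30/7,15) (9,15) (9,19) (62/7,19)]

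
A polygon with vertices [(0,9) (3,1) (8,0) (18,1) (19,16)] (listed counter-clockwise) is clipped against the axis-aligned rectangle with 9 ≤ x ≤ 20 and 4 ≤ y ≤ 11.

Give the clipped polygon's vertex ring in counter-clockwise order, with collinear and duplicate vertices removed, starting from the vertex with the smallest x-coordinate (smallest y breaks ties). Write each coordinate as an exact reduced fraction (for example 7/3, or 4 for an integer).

1. After x ≥ 9: [(9,234/19) (9,1/10) (18,1) (19,16)]
2. After x ≤ 20: [(9,234/19) (9,1/10) (18,1) (19,16)]
3. After y ≥ 4: [(9,234/19) (9,4) (91/5,4) (19,16)]
4. After y ≤ 11: [(9,11) (9,4) (91/5,4) (56/3,11)]
5. Canonical ring: [(9,4) (91/5,4) (56/3,11) (9,11)]

Clipped polygon: [(9,4) (91/5,4) (56/3,11) (9,11)]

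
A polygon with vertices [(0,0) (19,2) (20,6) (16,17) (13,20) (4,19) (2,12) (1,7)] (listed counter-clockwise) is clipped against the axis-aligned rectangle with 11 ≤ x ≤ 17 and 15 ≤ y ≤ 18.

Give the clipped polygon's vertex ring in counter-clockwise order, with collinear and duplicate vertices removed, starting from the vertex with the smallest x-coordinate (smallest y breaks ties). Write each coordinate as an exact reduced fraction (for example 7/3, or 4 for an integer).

1. After x ≥ 11: [(11,22/19) (19,2) (20,6) (16,17) (13,20) (11,178/9)]
2. After x ≤ 17: [(11,22/19) (17,34/19) (17,57/4) (16,17) (13,20) (11,178/9)]
3. After y ≥ 15: [(11,15) (184/11,15) (16,17) (13,20) (11,178/9)]
4. After y ≤ 18: [(11,18) (11,15) (184/11,15) (16,17) (15,18)]
5. Canonical ring: [(11,15) (184/11,15) (16,17) (15,18) (11,18)]

Clipped polygon: [(11,15) (184/11,15) (16,17) (15,18) (11,18)]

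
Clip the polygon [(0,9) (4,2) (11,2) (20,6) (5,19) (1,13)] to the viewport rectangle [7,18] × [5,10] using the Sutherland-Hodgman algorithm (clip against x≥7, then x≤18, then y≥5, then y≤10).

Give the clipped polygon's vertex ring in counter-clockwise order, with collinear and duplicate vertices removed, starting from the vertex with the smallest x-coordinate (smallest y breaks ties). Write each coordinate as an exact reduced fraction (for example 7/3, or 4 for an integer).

1. After x ≥ 7: [(7,2) (11,2) (20,6) (7,259/15)]
2. After x ≤ 18: [(7,2) (11,2) (18,46/9) (18,116/15) (7,259/15)]
3. After y ≥ 5: [(7,5) (71/4,5) (18,46/9) (18,116/15) (7,259/15)]
4. After y ≤ 10: [(7,10) (7,5) (71/4,5) (18,46/9) (18,116/15) (200/13,10)]
5. Canonical ring: [(7,5) (71/4,5) (18,46/9) (18,116/15) (200/13,10) (7,10)]

Clipped polygon: [(7,5) (71/4,5) (18,46/9) (18,116/15) (200/13,10) (7,10)]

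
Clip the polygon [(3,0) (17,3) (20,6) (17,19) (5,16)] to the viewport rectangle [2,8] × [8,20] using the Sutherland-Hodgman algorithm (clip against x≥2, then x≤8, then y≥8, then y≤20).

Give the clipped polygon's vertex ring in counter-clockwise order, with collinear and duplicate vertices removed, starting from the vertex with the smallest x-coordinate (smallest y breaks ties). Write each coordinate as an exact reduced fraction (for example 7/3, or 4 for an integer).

1. After x ≥ 2: [(3,0) (17,3) (20,6) (17,19) (5,16)]
2. After x ≤ 8: [(3,0) (8,15/14) (8,67/4) (5,16)]
3. After y ≥ 8: [(4,8) (8,8) (8,67/4) (5,16)]
4. After y ≤ 20: [(4,8) (8,8) (8,67/4) (5,16)]
5. Canonical ring: [(4,8) (8,8) (8,67/4) (5,16)]

Clipped polygon: [(4,8) (8,8) (8,67/4) (5,16)]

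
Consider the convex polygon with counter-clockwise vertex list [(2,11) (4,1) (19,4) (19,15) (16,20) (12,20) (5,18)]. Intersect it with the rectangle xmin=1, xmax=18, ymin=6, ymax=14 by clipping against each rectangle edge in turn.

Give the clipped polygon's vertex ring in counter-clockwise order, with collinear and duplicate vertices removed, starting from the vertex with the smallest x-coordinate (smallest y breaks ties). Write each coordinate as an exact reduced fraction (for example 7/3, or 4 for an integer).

1. After x ≥ 1: [(2,11) (4,1) (19,4) (19,15) (16,20) (12,20) (5,18)]
2. After x ≤ 18: [(2,11) (4,1) (18,19/5) (18,50/3) (16,20) (12,20) (5,18)]
3. After y ≥ 6: [(2,11) (3,6) (18,6) (18,50/3) (16,20) (12,20) (5,18)]
4. After y ≤ 14: [(23/7,14) (2,11) (3,6) (18,6) (18,14)]
5. Canonical ring: [(2,11) (3,6) (18,6) (18,14) (23/7,14)]

Clipped polygon: [(2,11) (3,6) (18,6) (18,14) (23/7,14)]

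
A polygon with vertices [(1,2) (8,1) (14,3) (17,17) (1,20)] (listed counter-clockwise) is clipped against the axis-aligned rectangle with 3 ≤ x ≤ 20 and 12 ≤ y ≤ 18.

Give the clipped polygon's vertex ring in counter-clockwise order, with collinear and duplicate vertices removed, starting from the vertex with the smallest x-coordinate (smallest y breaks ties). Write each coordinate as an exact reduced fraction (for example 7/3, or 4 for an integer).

Clipped polygon: [(3,12) (223/14,12) (17,17) (35/3,18) (3,18)]

1. After x ≥ 3: [(3,12/7) (8,1) (14,3) (17,17) (3,157/8)]
2. After x ≤ 20: [(3,12/7) (8,1) (14,3) (17,17) (3,157/8)]
3. After y ≥ 12: [(3,12) (223/14,12) (17,17) (3,157/8)]
4. After y ≤ 18: [(3,18) (3,12) (223/14,12) (17,17) (35/3,18)]
5. Canonical ring: [(3,12) (223/14,12) (17,17) (35/3,18) (3,18)]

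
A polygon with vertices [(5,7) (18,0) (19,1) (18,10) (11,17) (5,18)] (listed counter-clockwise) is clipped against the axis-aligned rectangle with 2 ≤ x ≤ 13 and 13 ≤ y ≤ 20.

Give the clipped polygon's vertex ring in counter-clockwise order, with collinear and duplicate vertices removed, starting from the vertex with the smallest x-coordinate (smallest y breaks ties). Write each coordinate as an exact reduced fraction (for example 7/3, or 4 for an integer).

1. After x ≥ 2: [(5,7) (18,0) (19,1) (18,10) (11,17) (5,18)]
2. After x ≤ 13: [(5,7) (13,35/13) (13,15) (11,17) (5,18)]
3. After y ≥ 13: [(5,13) (13,13) (13,15) (11,17) (5,18)]
4. After y ≤ 20: [(5,13) (13,13) (13,15) (11,17) (5,18)]
5. Canonical ring: [(5,13) (13,13) (13,15) (11,17) (5,18)]

Clipped polygon: [(5,13) (13,13) (13,15) (11,17) (5,18)]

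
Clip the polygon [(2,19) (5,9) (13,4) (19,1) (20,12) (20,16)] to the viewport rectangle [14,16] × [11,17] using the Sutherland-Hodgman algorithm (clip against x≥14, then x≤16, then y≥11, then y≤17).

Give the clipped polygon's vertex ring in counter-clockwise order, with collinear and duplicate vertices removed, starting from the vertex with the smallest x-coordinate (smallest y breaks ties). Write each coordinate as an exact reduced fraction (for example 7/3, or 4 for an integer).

Clipped polygon: [(14,11) (16,11) (16,50/3) (14,17)]

1. After x ≥ 14: [(14,17) (14,7/2) (19,1) (20,12) (20,16)]
2. After x ≤ 16: [(16,50/3) (14,17) (14,7/2) (16,5/2)]
3. After y ≥ 11: [(16,11) (16,50/3) (14,17) (14,11)]
4. After y ≤ 17: [(16,11) (16,50/3) (14,17) (14,11)]
5. Canonical ring: [(14,11) (16,11) (16,50/3) (14,17)]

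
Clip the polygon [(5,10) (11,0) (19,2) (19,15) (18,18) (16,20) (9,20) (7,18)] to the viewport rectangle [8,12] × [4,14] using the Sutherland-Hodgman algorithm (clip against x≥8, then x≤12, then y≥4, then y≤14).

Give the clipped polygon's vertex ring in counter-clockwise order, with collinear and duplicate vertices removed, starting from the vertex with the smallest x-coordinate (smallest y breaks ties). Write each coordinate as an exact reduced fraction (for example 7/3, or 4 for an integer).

1. After x ≥ 8: [(8,5) (11,0) (19,2) (19,15) (18,18) (16,20) (9,20) (8,19)]
2. After x ≤ 12: [(8,5) (11,0) (12,1/4) (12,20) (9,20) (8,19)]
3. After y ≥ 4: [(8,5) (43/5,4) (12,4) (12,20) (9,20) (8,19)]
4. After y ≤ 14: [(8,14) (8,5) (43/5,4) (12,4) (12,14)]
5. Canonical ring: [(8,5) (43/5,4) (12,4) (12,14) (8,14)]

Clipped polygon: [(8,5) (43/5,4) (12,4) (12,14) (8,14)]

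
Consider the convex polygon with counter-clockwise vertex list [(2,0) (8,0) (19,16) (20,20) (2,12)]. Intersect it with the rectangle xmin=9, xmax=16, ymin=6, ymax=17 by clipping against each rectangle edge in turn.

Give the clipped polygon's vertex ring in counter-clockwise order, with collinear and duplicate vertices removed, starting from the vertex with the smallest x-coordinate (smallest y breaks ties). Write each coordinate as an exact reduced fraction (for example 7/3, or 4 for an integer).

1. After x ≥ 9: [(9,16/11) (19,16) (20,20) (9,136/9)]
2. After x ≤ 16: [(9,16/11) (16,128/11) (16,164/9) (9,136/9)]
3. After y ≥ 6: [(9,6) (97/8,6) (16,128/11) (16,164/9) (9,136/9)]
4. After y ≤ 17: [(9,6) (97/8,6) (16,128/11) (16,17) (53/4,17) (9,136/9)]
5. Canonical ring: [(9,6) (97/8,6) (16,128/11) (16,17) (53/4,17) (9,136/9)]

Clipped polygon: [(9,6) (97/8,6) (16,128/11) (16,17) (53/4,17) (9,136/9)]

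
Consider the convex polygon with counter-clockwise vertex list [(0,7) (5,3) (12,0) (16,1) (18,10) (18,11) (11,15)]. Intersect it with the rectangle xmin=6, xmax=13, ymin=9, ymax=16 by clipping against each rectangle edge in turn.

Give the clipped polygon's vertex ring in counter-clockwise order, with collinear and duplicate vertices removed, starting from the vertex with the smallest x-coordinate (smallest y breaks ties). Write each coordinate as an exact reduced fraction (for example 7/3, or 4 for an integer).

1. After x ≥ 6: [(6,125/11) (6,18/7) (12,0) (16,1) (18,10) (18,11) (11,15)]
2. After x ≤ 13: [(6,125/11) (6,18/7) (12,0) (13,1/4) (13,97/7) (11,15)]
3. After y ≥ 9: [(6,125/11) (6,9) (13,9) (13,97/7) (11,15)]
4. After y ≤ 16: [(6,125/11) (6,9) (13,9) (13,97/7) (11,15)]
5. Canonical ring: [(6,9) (13,9) (13,97/7) (11,15) (6,125/11)]

Clipped polygon: [(6,9) (13,9) (13,97/7) (11,15) (6,125/11)]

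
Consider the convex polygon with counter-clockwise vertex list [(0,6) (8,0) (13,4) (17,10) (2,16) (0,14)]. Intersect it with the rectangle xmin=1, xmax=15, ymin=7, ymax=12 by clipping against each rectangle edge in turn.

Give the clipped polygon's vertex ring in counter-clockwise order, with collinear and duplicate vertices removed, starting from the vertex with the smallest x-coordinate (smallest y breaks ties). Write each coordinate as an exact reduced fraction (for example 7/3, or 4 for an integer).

1. After x ≥ 1: [(1,21/4) (8,0) (13,4) (17,10) (2,16) (1,15)]
2. After x ≤ 15: [(1,21/4) (8,0) (13,4) (15,7) (15,54/5) (2,16) (1,15)]
3. After y ≥ 7: [(1,7) (15,7) (15,7) (15,54/5) (2,16) (1,15)]
4. After y ≤ 12: [(1,12) (1,7) (15,7) (15,7) (15,54/5) (12,12)]
5. Canonical ring: [(1,7) (15,7) (15,54/5) (12,12) (1,12)]

Clipped polygon: [(1,7) (15,7) (15,54/5) (12,12) (1,12)]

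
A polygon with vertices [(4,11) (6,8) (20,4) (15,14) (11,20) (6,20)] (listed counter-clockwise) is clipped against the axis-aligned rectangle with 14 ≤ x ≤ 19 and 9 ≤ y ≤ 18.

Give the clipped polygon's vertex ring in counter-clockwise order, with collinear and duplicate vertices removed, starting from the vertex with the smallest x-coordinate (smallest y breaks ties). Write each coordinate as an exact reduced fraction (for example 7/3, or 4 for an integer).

1. After x ≥ 14: [(14,40/7) (20,4) (15,14) (14,31/2)]
2. After x ≤ 19: [(14,40/7) (19,30/7) (19,6) (15,14) (14,31/2)]
3. After y ≥ 9: [(14,9) (35/2,9) (15,14) (14,31/2)]
4. After y ≤ 18: [(14,9) (35/2,9) (15,14) (14,31/2)]
5. Canonical ring: [(14,9) (35/2,9) (15,14) (14,31/2)]

Clipped polygon: [(14,9) (35/2,9) (15,14) (14,31/2)]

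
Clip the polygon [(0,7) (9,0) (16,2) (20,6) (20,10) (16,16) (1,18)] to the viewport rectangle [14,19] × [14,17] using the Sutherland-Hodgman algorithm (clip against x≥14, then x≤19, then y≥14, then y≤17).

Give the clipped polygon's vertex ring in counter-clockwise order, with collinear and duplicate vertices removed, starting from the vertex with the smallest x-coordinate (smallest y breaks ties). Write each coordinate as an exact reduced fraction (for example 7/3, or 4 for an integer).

Clipped polygon: [(14,14) (52/3,14) (16,16) (14,244/15)]

1. After x ≥ 14: [(14,10/7) (16,2) (20,6) (20,10) (16,16) (14,244/15)]
2. After x ≤ 19: [(14,10/7) (16,2) (19,5) (19,23/2) (16,16) (14,244/15)]
3. After y ≥ 14: [(14,14) (52/3,14) (16,16) (14,244/15)]
4. After y ≤ 17: [(14,14) (52/3,14) (16,16) (14,244/15)]
5. Canonical ring: [(14,14) (52/3,14) (16,16) (14,244/15)]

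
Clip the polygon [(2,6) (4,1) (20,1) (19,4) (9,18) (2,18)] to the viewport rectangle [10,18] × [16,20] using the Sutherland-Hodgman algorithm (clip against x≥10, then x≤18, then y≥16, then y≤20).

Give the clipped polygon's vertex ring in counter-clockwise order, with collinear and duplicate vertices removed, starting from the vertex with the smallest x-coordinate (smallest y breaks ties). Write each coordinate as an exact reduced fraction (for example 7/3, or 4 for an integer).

1. After x ≥ 10: [(10,1) (20,1) (19,4) (10,83/5)]
2. After x ≤ 18: [(10,1) (18,1) (18,27/5) (10,83/5)]
3. After y ≥ 16: [(10,16) (73/7,16) (10,83/5)]
4. After y ≤ 20: [(10,16) (73/7,16) (10,83/5)]
5. Canonical ring: [(10,16) (73/7,16) (10,83/5)]

Clipped polygon: [(10,16) (73/7,16) (10,83/5)]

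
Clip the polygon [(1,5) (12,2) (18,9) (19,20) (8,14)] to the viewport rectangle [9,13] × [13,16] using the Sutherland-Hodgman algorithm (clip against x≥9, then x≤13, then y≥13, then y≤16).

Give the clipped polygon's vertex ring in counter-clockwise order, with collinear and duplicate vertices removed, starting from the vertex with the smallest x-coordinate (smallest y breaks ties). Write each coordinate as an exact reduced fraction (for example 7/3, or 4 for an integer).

1. After x ≥ 9: [(9,31/11) (12,2) (18,9) (19,20) (9,160/11)]
2. After x ≤ 13: [(9,31/11) (12,2) (13,19/6) (13,184/11) (9,160/11)]
3. After y ≥ 13: [(9,13) (13,13) (13,184/11) (9,160/11)]
4. After y ≤ 16: [(9,13) (13,13) (13,16) (35/3,16) (9,160/11)]
5. Canonical ring: [(9,13) (13,13) (13,16) (35/3,16) (9,160/11)]

Clipped polygon: [(9,13) (13,13) (13,16) (35/3,16) (9,160/11)]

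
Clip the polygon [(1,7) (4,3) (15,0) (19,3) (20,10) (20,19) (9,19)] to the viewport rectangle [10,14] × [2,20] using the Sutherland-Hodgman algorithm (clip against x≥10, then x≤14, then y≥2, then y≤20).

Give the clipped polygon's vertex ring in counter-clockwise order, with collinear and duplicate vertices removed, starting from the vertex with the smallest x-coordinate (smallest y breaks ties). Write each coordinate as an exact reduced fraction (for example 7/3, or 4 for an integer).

1. After x ≥ 10: [(10,15/11) (15,0) (19,3) (20,10) (20,19) (10,19)]
2. After x ≤ 14: [(10,15/11) (14,3/11) (14,19) (10,19)]
3. After y ≥ 2: [(10,2) (14,2) (14,19) (10,19)]
4. After y ≤ 20: [(10,2) (14,2) (14,19) (10,19)]
5. Canonical ring: [(10,2) (14,2) (14,19) (10,19)]

Clipped polygon: [(10,2) (14,2) (14,19) (10,19)]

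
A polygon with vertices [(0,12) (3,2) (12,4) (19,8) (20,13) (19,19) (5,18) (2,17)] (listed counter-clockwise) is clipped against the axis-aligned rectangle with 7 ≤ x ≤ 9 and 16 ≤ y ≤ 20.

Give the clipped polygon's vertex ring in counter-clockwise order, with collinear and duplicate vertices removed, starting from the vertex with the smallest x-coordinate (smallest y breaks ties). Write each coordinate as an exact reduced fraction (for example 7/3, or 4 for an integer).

1. After x ≥ 7: [(7,26/9) (12,4) (19,8) (20,13) (19,19) (7,127/7)]
2. After x ≤ 9: [(7,26/9) (9,10/3) (9,128/7) (7,127/7)]
3. After y ≥ 16: [(7,16) (9,16) (9,128/7) (7,127/7)]
4. After y ≤ 20: [(7,16) (9,16) (9,128/7) (7,127/7)]
5. Canonical ring: [(7,16) (9,16) (9,128/7) (7,127/7)]

Clipped polygon: [(7,16) (9,16) (9,128/7) (7,127/7)]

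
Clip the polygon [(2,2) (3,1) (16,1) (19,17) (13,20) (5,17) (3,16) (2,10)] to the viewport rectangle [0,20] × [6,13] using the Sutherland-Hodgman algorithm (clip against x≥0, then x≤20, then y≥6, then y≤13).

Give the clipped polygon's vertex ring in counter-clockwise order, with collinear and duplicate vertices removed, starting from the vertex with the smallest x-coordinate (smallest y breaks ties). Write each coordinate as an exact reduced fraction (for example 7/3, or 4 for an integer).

Clipped polygon: [(2,6) (271/16,6) (73/4,13) (5/2,13) (2,10)]

1. After x ≥ 0: [(2,2) (3,1) (16,1) (19,17) (13,20) (5,17) (3,16) (2,10)]
2. After x ≤ 20: [(2,2) (3,1) (16,1) (19,17) (13,20) (5,17) (3,16) (2,10)]
3. After y ≥ 6: [(2,6) (271/16,6) (19,17) (13,20) (5,17) (3,16) (2,10)]
4. After y ≤ 13: [(2,6) (271/16,6) (73/4,13) (5/2,13) (2,10)]
5. Canonical ring: [(2,6) (271/16,6) (73/4,13) (5/2,13) (2,10)]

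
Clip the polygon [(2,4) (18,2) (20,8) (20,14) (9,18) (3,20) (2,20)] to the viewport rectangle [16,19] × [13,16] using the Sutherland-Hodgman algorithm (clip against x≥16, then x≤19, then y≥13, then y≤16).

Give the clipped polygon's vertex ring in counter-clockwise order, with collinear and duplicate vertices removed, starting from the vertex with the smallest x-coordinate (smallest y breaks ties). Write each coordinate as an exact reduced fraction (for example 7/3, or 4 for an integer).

Clipped polygon: [(16,13) (19,13) (19,158/11) (16,170/11)]

1. After x ≥ 16: [(16,9/4) (18,2) (20,8) (20,14) (16,170/11)]
2. After x ≤ 19: [(16,9/4) (18,2) (19,5) (19,158/11) (16,170/11)]
3. After y ≥ 13: [(16,13) (19,13) (19,158/11) (16,170/11)]
4. After y ≤ 16: [(16,13) (19,13) (19,158/11) (16,170/11)]
5. Canonical ring: [(16,13) (19,13) (19,158/11) (16,170/11)]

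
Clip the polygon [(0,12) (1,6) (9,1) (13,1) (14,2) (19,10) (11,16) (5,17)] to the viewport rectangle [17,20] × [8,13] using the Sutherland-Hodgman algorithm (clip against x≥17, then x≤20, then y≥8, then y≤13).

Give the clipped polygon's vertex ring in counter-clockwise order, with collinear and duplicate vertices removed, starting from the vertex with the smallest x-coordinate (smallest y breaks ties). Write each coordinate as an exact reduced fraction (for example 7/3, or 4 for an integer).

1. After x ≥ 17: [(17,34/5) (19,10) (17,23/2)]
2. After x ≤ 20: [(17,34/5) (19,10) (17,23/2)]
3. After y ≥ 8: [(17,8) (71/4,8) (19,10) (17,23/2)]
4. After y ≤ 13: [(17,8) (71/4,8) (19,10) (17,23/2)]
5. Canonical ring: [(17,8) (71/4,8) (19,10) (17,23/2)]

Clipped polygon: [(17,8) (71/4,8) (19,10) (17,23/2)]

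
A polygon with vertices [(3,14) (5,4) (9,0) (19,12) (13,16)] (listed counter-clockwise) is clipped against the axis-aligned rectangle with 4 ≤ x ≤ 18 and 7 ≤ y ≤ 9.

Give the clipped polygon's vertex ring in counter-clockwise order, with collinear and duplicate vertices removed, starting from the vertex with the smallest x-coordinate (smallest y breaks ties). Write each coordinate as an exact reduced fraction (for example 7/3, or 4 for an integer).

1. After x ≥ 4: [(4,71/5) (4,9) (5,4) (9,0) (19,12) (13,16)]
2. After x ≤ 18: [(4,71/5) (4,9) (5,4) (9,0) (18,54/5) (18,38/3) (13,16)]
3. After y ≥ 7: [(4,71/5) (4,9) (22/5,7) (89/6,7) (18,54/5) (18,38/3) (13,16)]
4. After y ≤ 9: [(4,9) (4,9) (22/5,7) (89/6,7) (33/2,9)]
5. Canonical ring: [(4,9) (22/5,7) (89/6,7) (33/2,9)]

Clipped polygon: [(4,9) (22/5,7) (89/6,7) (33/2,9)]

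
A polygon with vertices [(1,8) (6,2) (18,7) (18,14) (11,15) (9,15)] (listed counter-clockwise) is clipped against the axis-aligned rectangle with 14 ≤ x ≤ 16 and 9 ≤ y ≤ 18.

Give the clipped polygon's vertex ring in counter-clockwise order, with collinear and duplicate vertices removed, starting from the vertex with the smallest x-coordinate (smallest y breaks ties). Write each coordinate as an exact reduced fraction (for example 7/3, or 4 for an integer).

Clipped polygon: [(14,9) (16,9) (16,100/7) (14,102/7)]

1. After x ≥ 14: [(14,16/3) (18,7) (18,14) (14,102/7)]
2. After x ≤ 16: [(14,16/3) (16,37/6) (16,100/7) (14,102/7)]
3. After y ≥ 9: [(14,9) (16,9) (16,100/7) (14,102/7)]
4. After y ≤ 18: [(14,9) (16,9) (16,100/7) (14,102/7)]
5. Canonical ring: [(14,9) (16,9) (16,100/7) (14,102/7)]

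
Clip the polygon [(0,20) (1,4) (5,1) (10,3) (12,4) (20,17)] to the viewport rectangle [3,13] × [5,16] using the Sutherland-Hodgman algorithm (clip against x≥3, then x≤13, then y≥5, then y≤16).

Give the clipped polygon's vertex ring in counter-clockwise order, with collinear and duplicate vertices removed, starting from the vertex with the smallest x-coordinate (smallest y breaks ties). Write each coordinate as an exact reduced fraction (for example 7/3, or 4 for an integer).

1. After x ≥ 3: [(3,391/20) (3,5/2) (5,1) (10,3) (12,4) (20,17)]
2. After x ≤ 13: [(13,361/20) (3,391/20) (3,5/2) (5,1) (10,3) (12,4) (13,45/8)]
3. After y ≥ 5: [(13,361/20) (3,391/20) (3,5) (164/13,5) (13,45/8)]
4. After y ≤ 16: [(13,16) (3,16) (3,5) (164/13,5) (13,45/8)]
5. Canonical ring: [(3,5) (164/13,5) (13,45/8) (13,16) (3,16)]

Clipped polygon: [(3,5) (164/13,5) (13,45/8) (13,16) (3,16)]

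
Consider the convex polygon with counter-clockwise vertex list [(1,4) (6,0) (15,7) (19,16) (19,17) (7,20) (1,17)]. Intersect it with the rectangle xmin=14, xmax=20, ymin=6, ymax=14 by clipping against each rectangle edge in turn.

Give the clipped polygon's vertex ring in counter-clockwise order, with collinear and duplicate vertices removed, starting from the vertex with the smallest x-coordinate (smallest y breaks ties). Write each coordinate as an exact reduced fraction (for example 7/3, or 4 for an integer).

Clipped polygon: [(14,56/9) (15,7) (163/9,14) (14,14)]

1. After x ≥ 14: [(14,56/9) (15,7) (19,16) (19,17) (14,73/4)]
2. After x ≤ 20: [(14,56/9) (15,7) (19,16) (19,17) (14,73/4)]
3. After y ≥ 6: [(14,56/9) (15,7) (19,16) (19,17) (14,73/4)]
4. After y ≤ 14: [(14,14) (14,56/9) (15,7) (163/9,14)]
5. Canonical ring: [(14,56/9) (15,7) (163/9,14) (14,14)]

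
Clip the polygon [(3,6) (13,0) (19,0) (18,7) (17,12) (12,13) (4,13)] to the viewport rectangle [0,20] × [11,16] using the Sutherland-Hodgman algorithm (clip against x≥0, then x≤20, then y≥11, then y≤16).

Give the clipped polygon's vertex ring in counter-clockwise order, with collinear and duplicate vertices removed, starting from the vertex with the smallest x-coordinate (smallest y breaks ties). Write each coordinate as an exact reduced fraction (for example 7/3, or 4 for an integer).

1. After x ≥ 0: [(3,6) (13,0) (19,0) (18,7) (17,12) (12,13) (4,13)]
2. After x ≤ 20: [(3,6) (13,0) (19,0) (18,7) (17,12) (12,13) (4,13)]
3. After y ≥ 11: [(26/7,11) (86/5,11) (17,12) (12,13) (4,13)]
4. After y ≤ 16: [(26/7,11) (86/5,11) (17,12) (12,13) (4,13)]
5. Canonical ring: [(26/7,11) (86/5,11) (17,12) (12,13) (4,13)]

Clipped polygon: [(26/7,11) (86/5,11) (17,12) (12,13) (4,13)]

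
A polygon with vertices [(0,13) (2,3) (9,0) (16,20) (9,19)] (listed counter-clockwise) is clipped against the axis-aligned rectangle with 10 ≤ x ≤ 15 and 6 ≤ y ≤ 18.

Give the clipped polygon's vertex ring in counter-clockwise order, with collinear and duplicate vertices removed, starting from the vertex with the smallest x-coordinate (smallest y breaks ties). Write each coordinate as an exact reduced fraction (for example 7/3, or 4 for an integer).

Clipped polygon: [(10,6) (111/10,6) (15,120/7) (15,18) (10,18)]

1. After x ≥ 10: [(10,20/7) (16,20) (10,134/7)]
2. After x ≤ 15: [(10,20/7) (15,120/7) (15,139/7) (10,134/7)]
3. After y ≥ 6: [(10,6) (111/10,6) (15,120/7) (15,139/7) (10,134/7)]
4. After y ≤ 18: [(10,18) (10,6) (111/10,6) (15,120/7) (15,18)]
5. Canonical ring: [(10,6) (111/10,6) (15,120/7) (15,18) (10,18)]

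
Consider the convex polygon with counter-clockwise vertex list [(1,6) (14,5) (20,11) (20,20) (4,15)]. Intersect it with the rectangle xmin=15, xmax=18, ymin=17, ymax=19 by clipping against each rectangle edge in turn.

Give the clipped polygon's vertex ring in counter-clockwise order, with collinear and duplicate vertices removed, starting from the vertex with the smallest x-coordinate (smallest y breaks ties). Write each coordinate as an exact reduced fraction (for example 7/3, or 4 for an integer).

Clipped polygon: [(15,17) (18,17) (18,19) (84/5,19) (15,295/16)]

1. After x ≥ 15: [(15,6) (20,11) (20,20) (15,295/16)]
2. After x ≤ 18: [(15,6) (18,9) (18,155/8) (15,295/16)]
3. After y ≥ 17: [(15,17) (18,17) (18,155/8) (15,295/16)]
4. After y ≤ 19: [(15,17) (18,17) (18,19) (84/5,19) (15,295/16)]
5. Canonical ring: [(15,17) (18,17) (18,19) (84/5,19) (15,295/16)]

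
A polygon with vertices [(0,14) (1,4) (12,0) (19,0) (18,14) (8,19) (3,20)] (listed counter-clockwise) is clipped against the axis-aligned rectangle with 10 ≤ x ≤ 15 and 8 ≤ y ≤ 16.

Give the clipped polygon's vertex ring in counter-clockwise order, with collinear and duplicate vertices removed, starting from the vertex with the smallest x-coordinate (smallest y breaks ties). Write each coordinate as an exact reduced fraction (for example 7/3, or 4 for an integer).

Clipped polygon: [(10,8) (15,8) (15,31/2) (14,16) (10,16)]

1. After x ≥ 10: [(10,8/11) (12,0) (19,0) (18,14) (10,18)]
2. After x ≤ 15: [(10,8/11) (12,0) (15,0) (15,31/2) (10,18)]
3. After y ≥ 8: [(10,8) (15,8) (15,31/2) (10,18)]
4. After y ≤ 16: [(10,16) (10,8) (15,8) (15,31/2) (14,16)]
5. Canonical ring: [(10,8) (15,8) (15,31/2) (14,16) (10,16)]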